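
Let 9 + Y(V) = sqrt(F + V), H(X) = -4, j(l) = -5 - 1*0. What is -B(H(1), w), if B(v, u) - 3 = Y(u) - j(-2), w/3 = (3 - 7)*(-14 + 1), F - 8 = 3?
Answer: 1 - sqrt(167) ≈ -11.923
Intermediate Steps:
F = 11 (F = 8 + 3 = 11)
j(l) = -5 (j(l) = -5 + 0 = -5)
w = 156 (w = 3*((3 - 7)*(-14 + 1)) = 3*(-4*(-13)) = 3*52 = 156)
Y(V) = -9 + sqrt(11 + V)
B(v, u) = -1 + sqrt(11 + u) (B(v, u) = 3 + ((-9 + sqrt(11 + u)) - 1*(-5)) = 3 + ((-9 + sqrt(11 + u)) + 5) = 3 + (-4 + sqrt(11 + u)) = -1 + sqrt(11 + u))
-B(H(1), w) = -(-1 + sqrt(11 + 156)) = -(-1 + sqrt(167)) = 1 - sqrt(167)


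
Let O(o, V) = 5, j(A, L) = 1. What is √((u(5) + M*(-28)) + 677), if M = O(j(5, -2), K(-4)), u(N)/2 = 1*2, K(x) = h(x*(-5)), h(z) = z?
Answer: √541 ≈ 23.259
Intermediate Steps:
K(x) = -5*x (K(x) = x*(-5) = -5*x)
u(N) = 4 (u(N) = 2*(1*2) = 2*2 = 4)
M = 5
√((u(5) + M*(-28)) + 677) = √((4 + 5*(-28)) + 677) = √((4 - 140) + 677) = √(-136 + 677) = √541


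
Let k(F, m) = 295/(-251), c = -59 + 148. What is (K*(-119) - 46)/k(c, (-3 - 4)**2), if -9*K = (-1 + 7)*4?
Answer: -204314/885 ≈ -230.86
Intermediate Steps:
K = -8/3 (K = -(-1 + 7)*4/9 = -2*4/3 = -1/9*24 = -8/3 ≈ -2.6667)
c = 89
k(F, m) = -295/251 (k(F, m) = 295*(-1/251) = -295/251)
(K*(-119) - 46)/k(c, (-3 - 4)**2) = (-8/3*(-119) - 46)/(-295/251) = (952/3 - 46)*(-251/295) = (814/3)*(-251/295) = -204314/885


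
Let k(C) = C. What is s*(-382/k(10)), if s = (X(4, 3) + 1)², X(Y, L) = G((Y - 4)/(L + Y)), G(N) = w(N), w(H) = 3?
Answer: -3056/5 ≈ -611.20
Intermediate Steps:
G(N) = 3
X(Y, L) = 3
s = 16 (s = (3 + 1)² = 4² = 16)
s*(-382/k(10)) = 16*(-382/10) = 16*(-382*⅒) = 16*(-191/5) = -3056/5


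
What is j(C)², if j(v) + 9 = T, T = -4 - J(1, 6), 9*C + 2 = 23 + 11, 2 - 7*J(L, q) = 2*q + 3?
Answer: 6084/49 ≈ 124.16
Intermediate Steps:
J(L, q) = -⅐ - 2*q/7 (J(L, q) = 2/7 - (2*q + 3)/7 = 2/7 - (3 + 2*q)/7 = 2/7 + (-3/7 - 2*q/7) = -⅐ - 2*q/7)
C = 32/9 (C = -2/9 + (23 + 11)/9 = -2/9 + (⅑)*34 = -2/9 + 34/9 = 32/9 ≈ 3.5556)
T = -15/7 (T = -4 - (-⅐ - 2/7*6) = -4 - (-⅐ - 12/7) = -4 - 1*(-13/7) = -4 + 13/7 = -15/7 ≈ -2.1429)
j(v) = -78/7 (j(v) = -9 - 15/7 = -78/7)
j(C)² = (-78/7)² = 6084/49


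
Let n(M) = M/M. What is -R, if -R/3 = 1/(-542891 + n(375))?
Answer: -3/542890 ≈ -5.5260e-6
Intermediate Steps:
n(M) = 1
R = 3/542890 (R = -3/(-542891 + 1) = -3/(-542890) = -3*(-1/542890) = 3/542890 ≈ 5.5260e-6)
-R = -1*3/542890 = -3/542890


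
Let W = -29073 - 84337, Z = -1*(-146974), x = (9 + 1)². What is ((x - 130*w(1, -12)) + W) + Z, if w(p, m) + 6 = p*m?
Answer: 36004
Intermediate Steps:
w(p, m) = -6 + m*p (w(p, m) = -6 + p*m = -6 + m*p)
x = 100 (x = 10² = 100)
Z = 146974
W = -113410
((x - 130*w(1, -12)) + W) + Z = ((100 - 130*(-6 - 12*1)) - 113410) + 146974 = ((100 - 130*(-6 - 12)) - 113410) + 146974 = ((100 - 130*(-18)) - 113410) + 146974 = ((100 + 2340) - 113410) + 146974 = (2440 - 113410) + 146974 = -110970 + 146974 = 36004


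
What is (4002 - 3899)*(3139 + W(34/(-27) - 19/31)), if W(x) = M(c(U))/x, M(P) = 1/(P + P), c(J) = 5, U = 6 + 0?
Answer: 5066291179/15670 ≈ 3.2331e+5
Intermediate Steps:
U = 6
M(P) = 1/(2*P)
W(x) = 1/(10*x) (W(x) = ((½)/5)/x = ((½)*(⅕))/x = 1/(10*x))
(4002 - 3899)*(3139 + W(34/(-27) - 19/31)) = (4002 - 3899)*(3139 + 1/(10*(34/(-27) - 19/31))) = 103*(3139 + 1/(10*(34*(-1/27) - 19*1/31))) = 103*(3139 + 1/(10*(-34/27 - 19/31))) = 103*(3139 + 1/(10*(-1567/837))) = 103*(3139 + (⅒)*(-837/1567)) = 103*(3139 - 837/15670) = 103*(49187293/15670) = 5066291179/15670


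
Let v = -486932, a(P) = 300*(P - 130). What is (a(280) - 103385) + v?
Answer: -545317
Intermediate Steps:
a(P) = -39000 + 300*P (a(P) = 300*(-130 + P) = -39000 + 300*P)
(a(280) - 103385) + v = ((-39000 + 300*280) - 103385) - 486932 = ((-39000 + 84000) - 103385) - 486932 = (45000 - 103385) - 486932 = -58385 - 486932 = -545317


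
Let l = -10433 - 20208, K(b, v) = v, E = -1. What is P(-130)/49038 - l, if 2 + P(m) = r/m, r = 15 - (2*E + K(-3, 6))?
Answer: 195334536269/6374940 ≈ 30641.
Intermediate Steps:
l = -30641
r = 11 (r = 15 - (2*(-1) + 6) = 15 - (-2 + 6) = 15 - 1*4 = 15 - 4 = 11)
P(m) = -2 + 11/m
P(-130)/49038 - l = (-2 + 11/(-130))/49038 - 1*(-30641) = (-2 + 11*(-1/130))*(1/49038) + 30641 = (-2 - 11/130)*(1/49038) + 30641 = -271/130*1/49038 + 30641 = -271/6374940 + 30641 = 195334536269/6374940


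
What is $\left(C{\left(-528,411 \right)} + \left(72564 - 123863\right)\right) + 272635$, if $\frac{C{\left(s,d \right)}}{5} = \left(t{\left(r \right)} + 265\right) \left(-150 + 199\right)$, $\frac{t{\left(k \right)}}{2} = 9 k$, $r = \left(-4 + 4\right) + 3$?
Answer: $299491$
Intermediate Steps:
$r = 3$ ($r = 0 + 3 = 3$)
$t{\left(k \right)} = 18 k$ ($t{\left(k \right)} = 2 \cdot 9 k = 18 k$)
$C{\left(s,d \right)} = 78155$ ($C{\left(s,d \right)} = 5 \left(18 \cdot 3 + 265\right) \left(-150 + 199\right) = 5 \left(54 + 265\right) 49 = 5 \cdot 319 \cdot 49 = 5 \cdot 15631 = 78155$)
$\left(C{\left(-528,411 \right)} + \left(72564 - 123863\right)\right) + 272635 = \left(78155 + \left(72564 - 123863\right)\right) + 272635 = \left(78155 - 51299\right) + 272635 = 26856 + 272635 = 299491$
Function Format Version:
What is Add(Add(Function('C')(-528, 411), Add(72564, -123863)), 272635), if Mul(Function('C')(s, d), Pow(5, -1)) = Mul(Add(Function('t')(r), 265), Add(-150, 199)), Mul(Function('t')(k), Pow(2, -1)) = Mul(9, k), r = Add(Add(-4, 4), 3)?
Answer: 299491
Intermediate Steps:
r = 3 (r = Add(0, 3) = 3)
Function('t')(k) = Mul(18, k) (Function('t')(k) = Mul(2, Mul(9, k)) = Mul(18, k))
Function('C')(s, d) = 78155 (Function('C')(s, d) = Mul(5, Mul(Add(Mul(18, 3), 265), Add(-150, 199))) = Mul(5, Mul(Add(54, 265), 49)) = Mul(5, Mul(319, 49)) = Mul(5, 15631) = 78155)
Add(Add(Function('C')(-528, 411), Add(72564, -123863)), 272635) = Add(Add(78155, Add(72564, -123863)), 272635) = Add(Add(78155, -51299), 272635) = Add(26856, 272635) = 299491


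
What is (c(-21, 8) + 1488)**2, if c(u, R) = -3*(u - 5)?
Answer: 2452356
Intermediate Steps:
c(u, R) = 15 - 3*u (c(u, R) = -3*(-5 + u) = 15 - 3*u)
(c(-21, 8) + 1488)**2 = ((15 - 3*(-21)) + 1488)**2 = ((15 + 63) + 1488)**2 = (78 + 1488)**2 = 1566**2 = 2452356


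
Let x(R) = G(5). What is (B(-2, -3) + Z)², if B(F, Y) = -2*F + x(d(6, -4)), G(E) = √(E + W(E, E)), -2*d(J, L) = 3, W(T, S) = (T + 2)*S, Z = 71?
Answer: 5665 + 300*√10 ≈ 6613.7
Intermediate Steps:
W(T, S) = S*(2 + T) (W(T, S) = (2 + T)*S = S*(2 + T))
d(J, L) = -3/2 (d(J, L) = -½*3 = -3/2)
G(E) = √(E + E*(2 + E))
x(R) = 2*√10 (x(R) = √(5*(3 + 5)) = √(5*8) = √40 = 2*√10)
B(F, Y) = -2*F + 2*√10
(B(-2, -3) + Z)² = ((-2*(-2) + 2*√10) + 71)² = ((4 + 2*√10) + 71)² = (75 + 2*√10)²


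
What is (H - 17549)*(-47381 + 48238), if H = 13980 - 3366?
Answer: -5943295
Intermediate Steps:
H = 10614
(H - 17549)*(-47381 + 48238) = (10614 - 17549)*(-47381 + 48238) = -6935*857 = -5943295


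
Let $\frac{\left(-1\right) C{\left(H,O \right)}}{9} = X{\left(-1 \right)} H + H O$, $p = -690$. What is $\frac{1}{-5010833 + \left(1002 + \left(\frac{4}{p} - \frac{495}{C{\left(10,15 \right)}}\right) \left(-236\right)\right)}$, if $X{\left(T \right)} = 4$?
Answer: $- \frac{6555}{32839881047} \approx -1.996 \cdot 10^{-7}$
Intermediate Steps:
$C{\left(H,O \right)} = - 36 H - 9 H O$ ($C{\left(H,O \right)} = - 9 \left(4 H + H O\right) = - 36 H - 9 H O$)
$\frac{1}{-5010833 + \left(1002 + \left(\frac{4}{p} - \frac{495}{C{\left(10,15 \right)}}\right) \left(-236\right)\right)} = \frac{1}{-5010833 + \left(1002 + \left(\frac{4}{-690} - \frac{495}{\left(-9\right) 10 \left(4 + 15\right)}\right) \left(-236\right)\right)} = \frac{1}{-5010833 + \left(1002 + \left(4 \left(- \frac{1}{690}\right) - \frac{495}{\left(-9\right) 10 \cdot 19}\right) \left(-236\right)\right)} = \frac{1}{-5010833 + \left(1002 + \left(- \frac{2}{345} - \frac{495}{-1710}\right) \left(-236\right)\right)} = \frac{1}{-5010833 + \left(1002 + \left(- \frac{2}{345} - - \frac{11}{38}\right) \left(-236\right)\right)} = \frac{1}{-5010833 + \left(1002 + \left(- \frac{2}{345} + \frac{11}{38}\right) \left(-236\right)\right)} = \frac{1}{-5010833 + \left(1002 + \frac{3719}{13110} \left(-236\right)\right)} = \frac{1}{-5010833 + \left(1002 - \frac{438842}{6555}\right)} = \frac{1}{-5010833 + \frac{6129268}{6555}} = \frac{1}{- \frac{32839881047}{6555}} = - \frac{6555}{32839881047}$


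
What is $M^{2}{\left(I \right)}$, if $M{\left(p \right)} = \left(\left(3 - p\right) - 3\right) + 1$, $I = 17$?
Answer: $256$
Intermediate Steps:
$M{\left(p \right)} = 1 - p$ ($M{\left(p \right)} = - p + 1 = 1 - p$)
$M^{2}{\left(I \right)} = \left(1 - 17\right)^{2} = \left(-16\right)^{2} = 256$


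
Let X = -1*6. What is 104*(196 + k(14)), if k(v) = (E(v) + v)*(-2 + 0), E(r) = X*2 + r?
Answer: 17056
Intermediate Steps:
X = -6
E(r) = -12 + r (E(r) = -6*2 + r = -12 + r)
k(v) = 24 - 4*v (k(v) = ((-12 + v) + v)*(-2 + 0) = (-12 + 2*v)*(-2) = 24 - 4*v)
104*(196 + k(14)) = 104*(196 + (24 - 4*14)) = 104*(196 + (24 - 56)) = 104*(196 - 32) = 104*164 = 17056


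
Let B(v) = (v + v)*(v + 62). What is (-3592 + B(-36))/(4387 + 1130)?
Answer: -5464/5517 ≈ -0.99039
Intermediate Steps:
B(v) = 2*v*(62 + v) (B(v) = (2*v)*(62 + v) = 2*v*(62 + v))
(-3592 + B(-36))/(4387 + 1130) = (-3592 + 2*(-36)*(62 - 36))/(4387 + 1130) = (-3592 + 2*(-36)*26)/5517 = (-3592 - 1872)*(1/5517) = -5464*1/5517 = -5464/5517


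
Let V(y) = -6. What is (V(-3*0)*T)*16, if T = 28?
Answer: -2688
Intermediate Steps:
(V(-3*0)*T)*16 = -6*28*16 = -168*16 = -2688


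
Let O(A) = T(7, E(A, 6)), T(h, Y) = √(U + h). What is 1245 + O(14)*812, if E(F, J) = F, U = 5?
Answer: 1245 + 1624*√3 ≈ 4057.9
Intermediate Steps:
T(h, Y) = √(5 + h)
O(A) = 2*√3 (O(A) = √(5 + 7) = √12 = 2*√3)
1245 + O(14)*812 = 1245 + (2*√3)*812 = 1245 + 1624*√3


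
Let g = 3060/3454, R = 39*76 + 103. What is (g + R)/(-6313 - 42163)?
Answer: -5298239/83718052 ≈ -0.063287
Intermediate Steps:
R = 3067 (R = 2964 + 103 = 3067)
g = 1530/1727 (g = 3060*(1/3454) = 1530/1727 ≈ 0.88593)
(g + R)/(-6313 - 42163) = (1530/1727 + 3067)/(-6313 - 42163) = (5298239/1727)/(-48476) = (5298239/1727)*(-1/48476) = -5298239/83718052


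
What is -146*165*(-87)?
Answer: 2095830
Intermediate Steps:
-146*165*(-87) = -24090*(-87) = 2095830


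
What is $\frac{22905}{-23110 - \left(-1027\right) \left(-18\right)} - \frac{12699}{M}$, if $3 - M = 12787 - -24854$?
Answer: $- \frac{1091081}{5116308} \approx -0.21326$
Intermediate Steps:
$M = -37638$ ($M = 3 - \left(12787 - -24854\right) = 3 - \left(12787 + 24854\right) = 3 - 37641 = -37638$)
$\frac{22905}{-23110 - \left(-1027\right) \left(-18\right)} - \frac{12699}{M} = \frac{22905}{-23110 - \left(-1027\right) \left(-18\right)} - \frac{12699}{-37638} = \frac{22905}{-23110 - 18486} - - \frac{83}{246} = \frac{22905}{-23110 - 18486} + \frac{83}{246} = \frac{22905}{-41596} + \frac{83}{246} = 22905 \left(- \frac{1}{41596}\right) + \frac{83}{246} = - \frac{22905}{41596} + \frac{83}{246} = - \frac{1091081}{5116308}$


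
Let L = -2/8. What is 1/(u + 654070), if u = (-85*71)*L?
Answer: 4/2622315 ≈ 1.5254e-6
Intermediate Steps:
L = -¼ (L = -2*⅛ = -¼ ≈ -0.25000)
u = 6035/4 (u = -85*71*(-¼) = -6035*(-¼) = 6035/4 ≈ 1508.8)
1/(u + 654070) = 1/(6035/4 + 654070) = 1/(2622315/4) = 4/2622315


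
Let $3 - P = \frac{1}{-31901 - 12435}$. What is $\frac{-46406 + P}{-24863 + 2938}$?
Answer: $\frac{2057323407}{972066800} \approx 2.1164$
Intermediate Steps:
$P = \frac{133009}{44336}$ ($P = 3 - \frac{1}{-31901 - 12435} = 3 - \frac{1}{-44336} = 3 - - \frac{1}{44336} = 3 + \frac{1}{44336} = \frac{133009}{44336} \approx 3.0$)
$\frac{-46406 + P}{-24863 + 2938} = \frac{-46406 + \frac{133009}{44336}}{-24863 + 2938} = - \frac{2057323407}{44336 \left(-21925\right)} = \left(- \frac{2057323407}{44336}\right) \left(- \frac{1}{21925}\right) = \frac{2057323407}{972066800}$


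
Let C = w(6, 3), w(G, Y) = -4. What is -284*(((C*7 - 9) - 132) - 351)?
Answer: 147680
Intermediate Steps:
C = -4
-284*(((C*7 - 9) - 132) - 351) = -284*(((-4*7 - 9) - 132) - 351) = -284*(((-28 - 9) - 132) - 351) = -284*((-37 - 132) - 351) = -284*(-169 - 351) = -284*(-520) = 147680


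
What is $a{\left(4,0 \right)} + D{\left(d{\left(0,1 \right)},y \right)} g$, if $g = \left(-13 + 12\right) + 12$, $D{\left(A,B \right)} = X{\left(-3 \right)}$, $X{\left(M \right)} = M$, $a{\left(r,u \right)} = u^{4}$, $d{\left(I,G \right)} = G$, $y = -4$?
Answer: $-33$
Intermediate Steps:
$D{\left(A,B \right)} = -3$
$g = 11$ ($g = -1 + 12 = 11$)
$a{\left(4,0 \right)} + D{\left(d{\left(0,1 \right)},y \right)} g = 0^{4} - 33 = 0 - 33 = -33$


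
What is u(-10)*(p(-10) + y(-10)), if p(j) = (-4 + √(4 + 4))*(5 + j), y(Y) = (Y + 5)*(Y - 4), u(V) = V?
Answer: -900 + 100*√2 ≈ -758.58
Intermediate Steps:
y(Y) = (-4 + Y)*(5 + Y) (y(Y) = (5 + Y)*(-4 + Y) = (-4 + Y)*(5 + Y))
p(j) = (-4 + 2*√2)*(5 + j) (p(j) = (-4 + √8)*(5 + j) = (-4 + 2*√2)*(5 + j))
u(-10)*(p(-10) + y(-10)) = -10*((-20 - 4*(-10) + 10*√2 + 2*(-10)*√2) + (-20 - 10 + (-10)²)) = -10*((-20 + 40 + 10*√2 - 20*√2) + (-20 - 10 + 100)) = -10*((20 - 10*√2) + 70) = -10*(90 - 10*√2) = -900 + 100*√2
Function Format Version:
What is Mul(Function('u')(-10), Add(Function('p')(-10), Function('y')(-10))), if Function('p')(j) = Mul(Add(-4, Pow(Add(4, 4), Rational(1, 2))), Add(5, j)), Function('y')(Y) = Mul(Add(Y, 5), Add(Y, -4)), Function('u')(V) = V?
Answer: Add(-900, Mul(100, Pow(2, Rational(1, 2)))) ≈ -758.58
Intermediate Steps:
Function('y')(Y) = Mul(Add(-4, Y), Add(5, Y)) (Function('y')(Y) = Mul(Add(5, Y), Add(-4, Y)) = Mul(Add(-4, Y), Add(5, Y)))
Function('p')(j) = Mul(Add(-4, Mul(2, Pow(2, Rational(1, 2)))), Add(5, j)) (Function('p')(j) = Mul(Add(-4, Pow(8, Rational(1, 2))), Add(5, j)) = Mul(Add(-4, Mul(2, Pow(2, Rational(1, 2)))), Add(5, j)))
Mul(Function('u')(-10), Add(Function('p')(-10), Function('y')(-10))) = Mul(-10, Add(Add(-20, Mul(-4, -10), Mul(10, Pow(2, Rational(1, 2))), Mul(2, -10, Pow(2, Rational(1, 2)))), Add(-20, -10, Pow(-10, 2)))) = Mul(-10, Add(Add(-20, 40, Mul(10, Pow(2, Rational(1, 2))), Mul(-20, Pow(2, Rational(1, 2)))), Add(-20, -10, 100))) = Mul(-10, Add(Add(20, Mul(-10, Pow(2, Rational(1, 2)))), 70)) = Mul(-10, Add(90, Mul(-10, Pow(2, Rational(1, 2))))) = Add(-900, Mul(100, Pow(2, Rational(1, 2))))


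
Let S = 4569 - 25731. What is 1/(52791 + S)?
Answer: 1/31629 ≈ 3.1617e-5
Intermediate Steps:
S = -21162
1/(52791 + S) = 1/(52791 - 21162) = 1/31629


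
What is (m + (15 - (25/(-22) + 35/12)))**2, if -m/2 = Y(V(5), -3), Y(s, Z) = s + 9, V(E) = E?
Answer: 3806401/17424 ≈ 218.46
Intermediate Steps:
Y(s, Z) = 9 + s
m = -28 (m = -2*(9 + 5) = -2*14 = -28)
(m + (15 - (25/(-22) + 35/12)))**2 = (-28 + (15 - (25/(-22) + 35/12)))**2 = (-28 + (15 - (25*(-1/22) + 35*(1/12))))**2 = (-28 + (15 - (-25/22 + 35/12)))**2 = (-28 + (15 - 1*235/132))**2 = (-28 + (15 - 235/132))**2 = (-28 + 1745/132)**2 = (-1951/132)**2 = 3806401/17424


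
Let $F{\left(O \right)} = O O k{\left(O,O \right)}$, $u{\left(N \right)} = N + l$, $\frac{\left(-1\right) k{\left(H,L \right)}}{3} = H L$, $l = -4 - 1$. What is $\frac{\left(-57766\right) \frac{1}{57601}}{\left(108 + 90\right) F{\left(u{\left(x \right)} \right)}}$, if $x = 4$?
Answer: $\frac{28883}{17107497} \approx 0.0016883$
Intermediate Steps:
$l = -5$
$k{\left(H,L \right)} = - 3 H L$
$u{\left(N \right)} = -5 + N$ ($u{\left(N \right)} = N - 5 = -5 + N$)
$F{\left(O \right)} = - 3 O^{4}$ ($F{\left(O \right)} = O O \left(- 3 O O\right) = O^{2} \left(- 3 O^{2}\right) = - 3 O^{4}$)
$\frac{\left(-57766\right) \frac{1}{57601}}{\left(108 + 90\right) F{\left(u{\left(x \right)} \right)}} = \frac{\left(-57766\right) \frac{1}{57601}}{\left(108 + 90\right) \left(- 3 \left(-5 + 4\right)^{4}\right)} = \frac{\left(-57766\right) \frac{1}{57601}}{198 \left(- 3 \left(-1\right)^{4}\right)} = - \frac{57766}{57601 \cdot 198 \left(\left(-3\right) 1\right)} = - \frac{57766}{57601 \cdot 198 \left(-3\right)} = - \frac{57766}{57601 \left(-594\right)} = \left(- \frac{57766}{57601}\right) \left(- \frac{1}{594}\right) = \frac{28883}{17107497}$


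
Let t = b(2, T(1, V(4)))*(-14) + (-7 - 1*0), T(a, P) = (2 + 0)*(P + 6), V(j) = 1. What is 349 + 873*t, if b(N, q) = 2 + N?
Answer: -54650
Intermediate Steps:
T(a, P) = 12 + 2*P (T(a, P) = 2*(6 + P) = 12 + 2*P)
t = -63 (t = (2 + 2)*(-14) + (-7 - 1*0) = 4*(-14) + (-7 + 0) = -56 - 7 = -63)
349 + 873*t = 349 + 873*(-63) = 349 - 54999 = -54650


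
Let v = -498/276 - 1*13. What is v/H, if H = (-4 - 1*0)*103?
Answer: 681/18952 ≈ 0.035933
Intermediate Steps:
H = -412 (H = (-4 + 0)*103 = -4*103 = -412)
v = -681/46 (v = -498*1/276 - 13 = -83/46 - 13 = -681/46 ≈ -14.804)
v/H = -681/46/(-412) = -681/46*(-1/412) = 681/18952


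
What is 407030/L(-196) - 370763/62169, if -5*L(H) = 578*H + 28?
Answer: 8453062297/704126094 ≈ 12.005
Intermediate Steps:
L(H) = -28/5 - 578*H/5 (L(H) = -(578*H + 28)/5 = -(28 + 578*H)/5 = -28/5 - 578*H/5)
407030/L(-196) - 370763/62169 = 407030/(-28/5 - 578/5*(-196)) - 370763/62169 = 407030/(-28/5 + 113288/5) - 370763*1/62169 = 407030/22652 - 370763/62169 = 407030*(1/22652) - 370763/62169 = 203515/11326 - 370763/62169 = 8453062297/704126094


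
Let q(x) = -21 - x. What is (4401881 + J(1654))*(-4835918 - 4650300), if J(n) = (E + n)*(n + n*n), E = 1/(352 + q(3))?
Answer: -3525321996168740901/82 ≈ -4.2992e+16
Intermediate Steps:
E = 1/328 (E = 1/(352 + (-21 - 1*3)) = 1/(352 + (-21 - 3)) = 1/(352 - 24) = 1/328 ≈ 0.0030488)
J(n) = (1/328 + n)*(n + n**2) (J(n) = (1/328 + n)*(n + n*n) = (1/328 + n)*(n + n**2))
(4401881 + J(1654))*(-4835918 - 4650300) = (4401881 + (1/328)*1654*(1 + 328*1654**2 + 329*1654))*(-4835918 - 4650300) = (4401881 + (1/328)*1654*(1 + 328*2735716 + 544166))*(-9486218) = (4401881 + (1/328)*1654*(1 + 897314848 + 544166))*(-9486218) = (4401881 + (1/328)*1654*897859015)*(-9486218) = (4401881 + 742529405405/164)*(-9486218) = (743251313889/164)*(-9486218) = -3525321996168740901/82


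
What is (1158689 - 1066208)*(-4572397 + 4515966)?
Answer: -5218795311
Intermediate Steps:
(1158689 - 1066208)*(-4572397 + 4515966) = 92481*(-56431) = -5218795311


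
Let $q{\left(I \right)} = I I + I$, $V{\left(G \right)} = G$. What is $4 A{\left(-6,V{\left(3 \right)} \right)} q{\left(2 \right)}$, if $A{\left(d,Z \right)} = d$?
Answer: $-144$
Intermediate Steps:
$q{\left(I \right)} = I + I^{2}$ ($q{\left(I \right)} = I^{2} + I = I + I^{2}$)
$4 A{\left(-6,V{\left(3 \right)} \right)} q{\left(2 \right)} = 4 \left(-6\right) 2 \left(1 + 2\right) = - 24 \cdot 2 \cdot 3 = \left(-24\right) 6 = -144$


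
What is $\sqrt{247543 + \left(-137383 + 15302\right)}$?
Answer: $\sqrt{125462} \approx 354.21$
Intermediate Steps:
$\sqrt{247543 + \left(-137383 + 15302\right)} = \sqrt{247543 - 122081} = \sqrt{125462}$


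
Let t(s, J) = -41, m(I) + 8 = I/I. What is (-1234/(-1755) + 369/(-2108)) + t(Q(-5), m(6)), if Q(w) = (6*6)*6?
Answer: -149727463/3699540 ≈ -40.472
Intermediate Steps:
m(I) = -7 (m(I) = -8 + I/I = -8 + 1 = -7)
Q(w) = 216 (Q(w) = 36*6 = 216)
(-1234/(-1755) + 369/(-2108)) + t(Q(-5), m(6)) = (-1234/(-1755) + 369/(-2108)) - 41 = (-1234*(-1/1755) + 369*(-1/2108)) - 41 = (1234/1755 - 369/2108) - 41 = 1953677/3699540 - 41 = -149727463/3699540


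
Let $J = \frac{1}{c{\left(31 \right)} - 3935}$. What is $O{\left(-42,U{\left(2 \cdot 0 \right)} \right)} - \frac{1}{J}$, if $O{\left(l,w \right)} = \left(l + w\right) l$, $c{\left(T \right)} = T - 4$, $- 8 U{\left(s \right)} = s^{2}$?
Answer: $5672$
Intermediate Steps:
$U{\left(s \right)} = - \frac{s^{2}}{8}$
$c{\left(T \right)} = -4 + T$ ($c{\left(T \right)} = T - 4 = -4 + T$)
$O{\left(l,w \right)} = l \left(l + w\right)$
$J = - \frac{1}{3908}$ ($J = \frac{1}{\left(-4 + 31\right) - 3935} = \frac{1}{27 - 3935} = \frac{1}{-3908} = - \frac{1}{3908} \approx -0.00025589$)
$O{\left(-42,U{\left(2 \cdot 0 \right)} \right)} - \frac{1}{J} = - 42 \left(-42 - \frac{\left(2 \cdot 0\right)^{2}}{8}\right) - \frac{1}{- \frac{1}{3908}} = - 42 \left(-42 - \frac{0^{2}}{8}\right) - -3908 = - 42 \left(-42 - 0\right) + 3908 = - 42 \left(-42 + 0\right) + 3908 = \left(-42\right) \left(-42\right) + 3908 = 1764 + 3908 = 5672$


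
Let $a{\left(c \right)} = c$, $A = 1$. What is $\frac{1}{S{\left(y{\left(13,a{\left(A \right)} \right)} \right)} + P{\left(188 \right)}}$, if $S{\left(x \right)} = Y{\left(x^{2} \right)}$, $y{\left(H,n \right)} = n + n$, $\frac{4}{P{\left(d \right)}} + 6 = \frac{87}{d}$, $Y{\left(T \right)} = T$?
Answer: $\frac{1041}{3412} \approx 0.3051$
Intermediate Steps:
$P{\left(d \right)} = \frac{4}{-6 + \frac{87}{d}}$
$y{\left(H,n \right)} = 2 n$
$S{\left(x \right)} = x^{2}$
$\frac{1}{S{\left(y{\left(13,a{\left(A \right)} \right)} \right)} + P{\left(188 \right)}} = \frac{1}{\left(2 \cdot 1\right)^{2} - \frac{752}{-87 + 6 \cdot 188}} = \frac{1}{2^{2} - \frac{752}{-87 + 1128}} = \frac{1}{4 - \frac{752}{1041}} = \frac{1}{\frac{3412}{1041}} = \frac{1041}{3412}$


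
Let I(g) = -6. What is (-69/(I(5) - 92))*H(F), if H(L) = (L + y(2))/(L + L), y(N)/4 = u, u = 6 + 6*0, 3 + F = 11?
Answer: 69/49 ≈ 1.4082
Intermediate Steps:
F = 8 (F = -3 + 11 = 8)
u = 6 (u = 6 + 0 = 6)
y(N) = 24 (y(N) = 4*6 = 24)
H(L) = (24 + L)/(2*L) (H(L) = (L + 24)/(L + L) = (24 + L)/((2*L)) = (24 + L)*(1/(2*L)) = (24 + L)/(2*L))
(-69/(I(5) - 92))*H(F) = (-69/(-6 - 92))*((1/2)*(24 + 8)/8) = (-69/(-98))*((1/2)*(1/8)*32) = -1/98*(-69)*2 = (69/98)*2 = 69/49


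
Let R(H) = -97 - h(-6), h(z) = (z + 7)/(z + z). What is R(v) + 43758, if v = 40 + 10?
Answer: 523933/12 ≈ 43661.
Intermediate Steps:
v = 50
h(z) = (7 + z)/(2*z) (h(z) = (7 + z)/((2*z)) = (7 + z)*(1/(2*z)) = (7 + z)/(2*z))
R(H) = -1163/12 (R(H) = -97 - (7 - 6)/(2*(-6)) = -97 - (-1)/(2*6) = -97 - 1*(-1/12) = -97 + 1/12 = -1163/12)
R(v) + 43758 = -1163/12 + 43758 = 523933/12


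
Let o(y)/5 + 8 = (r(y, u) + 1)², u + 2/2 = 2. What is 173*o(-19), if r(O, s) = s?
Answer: -3460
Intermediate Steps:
u = 1 (u = -1 + 2 = 1)
o(y) = -20 (o(y) = -40 + 5*(1 + 1)² = -40 + 5*2² = -40 + 5*4 = -40 + 20 = -20)
173*o(-19) = 173*(-20) = -3460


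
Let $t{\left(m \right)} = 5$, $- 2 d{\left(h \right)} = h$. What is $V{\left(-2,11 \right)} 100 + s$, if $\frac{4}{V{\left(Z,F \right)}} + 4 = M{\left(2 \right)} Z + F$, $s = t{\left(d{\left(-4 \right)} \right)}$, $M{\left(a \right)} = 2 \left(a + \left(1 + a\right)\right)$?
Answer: $- \frac{335}{13} \approx -25.769$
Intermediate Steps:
$d{\left(h \right)} = - \frac{h}{2}$
$M{\left(a \right)} = 2 + 4 a$ ($M{\left(a \right)} = 2 \left(1 + 2 a\right) = 2 + 4 a$)
$s = 5$
$V{\left(Z,F \right)} = \frac{4}{-4 + F + 10 Z}$ ($V{\left(Z,F \right)} = \frac{4}{-4 + \left(\left(2 + 4 \cdot 2\right) Z + F\right)} = \frac{4}{-4 + \left(\left(2 + 8\right) Z + F\right)} = \frac{4}{-4 + \left(10 Z + F\right)} = \frac{4}{-4 + \left(F + 10 Z\right)} = \frac{4}{-4 + F + 10 Z}$)
$V{\left(-2,11 \right)} 100 + s = \frac{4}{-4 + 11 + 10 \left(-2\right)} 100 + 5 = \frac{4}{-4 + 11 - 20} \cdot 100 + 5 = \frac{4}{-13} \cdot 100 + 5 = 4 \left(- \frac{1}{13}\right) 100 + 5 = \left(- \frac{4}{13}\right) 100 + 5 = - \frac{400}{13} + 5 = - \frac{335}{13}$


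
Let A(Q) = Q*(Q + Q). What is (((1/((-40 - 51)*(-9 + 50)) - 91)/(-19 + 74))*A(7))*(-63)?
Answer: 299458404/29315 ≈ 10215.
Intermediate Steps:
A(Q) = 2*Q² (A(Q) = Q*(2*Q) = 2*Q²)
(((1/((-40 - 51)*(-9 + 50)) - 91)/(-19 + 74))*A(7))*(-63) = (((1/((-40 - 51)*(-9 + 50)) - 91)/(-19 + 74))*(2*7²))*(-63) = (((1/(-91*41) - 91)/55)*(2*49))*(-63) = (((1/(-3731) - 91)*(1/55))*98)*(-63) = (((-1/3731 - 91)*(1/55))*98)*(-63) = (-339522/3731*1/55*98)*(-63) = -339522/205205*98*(-63) = -4753308/29315*(-63) = 299458404/29315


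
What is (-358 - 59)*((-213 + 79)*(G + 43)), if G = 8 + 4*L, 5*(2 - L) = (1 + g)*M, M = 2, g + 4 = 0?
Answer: 17825082/5 ≈ 3.5650e+6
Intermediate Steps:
g = -4 (g = -4 + 0 = -4)
L = 16/5 (L = 2 - (1 - 4)*2/5 = 2 - (-3)*2/5 = 2 - ⅕*(-6) = 2 + 6/5 = 16/5 ≈ 3.2000)
G = 104/5 (G = 8 + 4*(16/5) = 8 + 64/5 = 104/5 ≈ 20.800)
(-358 - 59)*((-213 + 79)*(G + 43)) = (-358 - 59)*((-213 + 79)*(104/5 + 43)) = -(-55878)*319/5 = -417*(-42746/5) = 17825082/5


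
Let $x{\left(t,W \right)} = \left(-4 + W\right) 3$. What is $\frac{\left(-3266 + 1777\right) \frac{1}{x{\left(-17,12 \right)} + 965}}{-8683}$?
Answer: $\frac{1489}{8587487} \approx 0.00017339$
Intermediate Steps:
$x{\left(t,W \right)} = -12 + 3 W$
$\frac{\left(-3266 + 1777\right) \frac{1}{x{\left(-17,12 \right)} + 965}}{-8683} = \frac{\left(-3266 + 1777\right) \frac{1}{\left(-12 + 3 \cdot 12\right) + 965}}{-8683} = - \frac{1489}{\left(-12 + 36\right) + 965} \left(- \frac{1}{8683}\right) = - \frac{1489}{24 + 965} \left(- \frac{1}{8683}\right) = - \frac{1489}{989} \left(- \frac{1}{8683}\right) = \left(-1489\right) \frac{1}{989} \left(- \frac{1}{8683}\right) = \left(- \frac{1489}{989}\right) \left(- \frac{1}{8683}\right) = \frac{1489}{8587487}$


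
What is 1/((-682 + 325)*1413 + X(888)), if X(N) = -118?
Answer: -1/504559 ≈ -1.9819e-6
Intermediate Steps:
1/((-682 + 325)*1413 + X(888)) = 1/((-682 + 325)*1413 - 118) = 1/(-357*1413 - 118) = 1/(-504441 - 118) = 1/(-504559) = -1/504559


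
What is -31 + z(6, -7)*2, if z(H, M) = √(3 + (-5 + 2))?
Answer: -31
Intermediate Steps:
z(H, M) = 0 (z(H, M) = √(3 - 3) = √0 = 0)
-31 + z(6, -7)*2 = -31 + 0*2 = -31 + 0 = -31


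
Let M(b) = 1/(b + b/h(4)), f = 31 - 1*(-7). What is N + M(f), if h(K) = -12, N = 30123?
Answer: 6295713/209 ≈ 30123.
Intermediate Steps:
f = 38 (f = 31 + 7 = 38)
M(b) = 12/(11*b) (M(b) = 1/(b + b/(-12)) = 1/(b + b*(-1/12)) = 1/(b - b/12) = 1/(11*b/12) = 12/(11*b))
N + M(f) = 30123 + (12/11)/38 = 30123 + (12/11)*(1/38) = 30123 + 6/209 = 6295713/209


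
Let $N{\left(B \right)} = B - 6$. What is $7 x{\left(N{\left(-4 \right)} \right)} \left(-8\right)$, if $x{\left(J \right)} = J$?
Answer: $560$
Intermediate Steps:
$N{\left(B \right)} = -6 + B$ ($N{\left(B \right)} = B - 6 = -6 + B$)
$7 x{\left(N{\left(-4 \right)} \right)} \left(-8\right) = 7 \left(-6 - 4\right) \left(-8\right) = 7 \left(-10\right) \left(-8\right) = \left(-70\right) \left(-8\right) = 560$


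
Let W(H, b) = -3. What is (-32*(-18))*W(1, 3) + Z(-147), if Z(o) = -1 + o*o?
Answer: 19880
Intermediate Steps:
Z(o) = -1 + o**2
(-32*(-18))*W(1, 3) + Z(-147) = -32*(-18)*(-3) + (-1 + (-147)**2) = 576*(-3) + (-1 + 21609) = -1728 + 21608 = 19880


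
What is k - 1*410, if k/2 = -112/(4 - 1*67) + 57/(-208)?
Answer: -380945/936 ≈ -406.99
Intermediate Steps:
k = 2815/936 (k = 2*(-112/(4 - 1*67) + 57/(-208)) = 2*(-112/(4 - 67) + 57*(-1/208)) = 2*(-112/(-63) - 57/208) = 2*(-112*(-1/63) - 57/208) = 2*(16/9 - 57/208) = 2*(2815/1872) = 2815/936 ≈ 3.0075)
k - 1*410 = 2815/936 - 1*410 = 2815/936 - 410 = -380945/936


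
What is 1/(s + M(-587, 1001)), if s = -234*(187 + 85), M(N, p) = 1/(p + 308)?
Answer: -1309/83315231 ≈ -1.5711e-5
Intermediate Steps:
M(N, p) = 1/(308 + p)
s = -63648 (s = -234*272 = -63648)
1/(s + M(-587, 1001)) = 1/(-63648 + 1/(308 + 1001)) = 1/(-63648 + 1/1309) = 1/(-83315231/1309) = -1309/83315231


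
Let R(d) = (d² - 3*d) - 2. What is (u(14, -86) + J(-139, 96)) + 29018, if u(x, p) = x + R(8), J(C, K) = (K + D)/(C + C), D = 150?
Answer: 4040607/139 ≈ 29069.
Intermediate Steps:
J(C, K) = (150 + K)/(2*C) (J(C, K) = (K + 150)/(C + C) = (150 + K)/((2*C)) = (150 + K)*(1/(2*C)) = (150 + K)/(2*C))
R(d) = -2 + d² - 3*d
u(x, p) = 38 + x (u(x, p) = x + (-2 + 8² - 3*8) = x + (-2 + 64 - 24) = x + 38 = 38 + x)
(u(14, -86) + J(-139, 96)) + 29018 = ((38 + 14) + (½)*(150 + 96)/(-139)) + 29018 = (52 + (½)*(-1/139)*246) + 29018 = (52 - 123/139) + 29018 = 7105/139 + 29018 = 4040607/139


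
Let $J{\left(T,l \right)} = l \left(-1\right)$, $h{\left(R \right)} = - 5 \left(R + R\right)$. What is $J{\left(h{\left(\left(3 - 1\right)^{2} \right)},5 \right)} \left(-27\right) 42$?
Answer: $5670$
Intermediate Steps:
$h{\left(R \right)} = - 10 R$ ($h{\left(R \right)} = - 5 \cdot 2 R = - 10 R$)
$J{\left(T,l \right)} = - l$
$J{\left(h{\left(\left(3 - 1\right)^{2} \right)},5 \right)} \left(-27\right) 42 = \left(-1\right) 5 \left(-27\right) 42 = \left(-5\right) \left(-27\right) 42 = 135 \cdot 42 = 5670$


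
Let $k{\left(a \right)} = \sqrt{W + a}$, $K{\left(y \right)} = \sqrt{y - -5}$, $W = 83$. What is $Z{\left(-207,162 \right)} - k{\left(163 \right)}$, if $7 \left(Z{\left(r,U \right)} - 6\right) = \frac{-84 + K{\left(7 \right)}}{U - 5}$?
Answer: $\frac{930}{157} - \sqrt{246} + \frac{2 \sqrt{3}}{1099} \approx -9.7577$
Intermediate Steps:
$K{\left(y \right)} = \sqrt{5 + y}$ ($K{\left(y \right)} = \sqrt{y + 5} = \sqrt{5 + y}$)
$k{\left(a \right)} = \sqrt{83 + a}$
$Z{\left(r,U \right)} = 6 + \frac{-84 + 2 \sqrt{3}}{7 \left(-5 + U\right)}$ ($Z{\left(r,U \right)} = 6 + \frac{\left(-84 + \sqrt{5 + 7}\right) \frac{1}{U - 5}}{7} = 6 + \frac{\left(-84 + \sqrt{12}\right) \frac{1}{-5 + U}}{7} = 6 + \frac{\left(-84 + 2 \sqrt{3}\right) \frac{1}{-5 + U}}{7} = 6 + \frac{\frac{1}{-5 + U} \left(-84 + 2 \sqrt{3}\right)}{7} = 6 + \frac{-84 + 2 \sqrt{3}}{7 \left(-5 + U\right)}$)
$Z{\left(-207,162 \right)} - k{\left(163 \right)} = \frac{2 \left(-147 + \sqrt{3} + 21 \cdot 162\right)}{7 \left(-5 + 162\right)} - \sqrt{83 + 163} = \frac{2 \left(-147 + \sqrt{3} + 3402\right)}{7 \cdot 157} - \sqrt{246} = \frac{2}{7} \cdot \frac{1}{157} \left(3255 + \sqrt{3}\right) - \sqrt{246} = \left(\frac{930}{157} + \frac{2 \sqrt{3}}{1099}\right) - \sqrt{246} = \frac{930}{157} - \sqrt{246} + \frac{2 \sqrt{3}}{1099}$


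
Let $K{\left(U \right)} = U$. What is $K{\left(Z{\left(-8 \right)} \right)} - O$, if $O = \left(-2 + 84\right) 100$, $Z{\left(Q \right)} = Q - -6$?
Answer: $-8202$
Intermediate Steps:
$Z{\left(Q \right)} = 6 + Q$ ($Z{\left(Q \right)} = Q + 6 = 6 + Q$)
$O = 8200$ ($O = 82 \cdot 100 = 8200$)
$K{\left(Z{\left(-8 \right)} \right)} - O = \left(6 - 8\right) - 8200 = -2 - 8200 = -8202$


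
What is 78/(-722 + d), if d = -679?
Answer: -26/467 ≈ -0.055674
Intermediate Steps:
78/(-722 + d) = 78/(-722 - 679) = 78/(-1401) = -1/1401*78 = -26/467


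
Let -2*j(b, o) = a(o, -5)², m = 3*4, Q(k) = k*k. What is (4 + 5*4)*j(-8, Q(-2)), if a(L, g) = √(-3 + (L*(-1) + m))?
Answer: -60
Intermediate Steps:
Q(k) = k²
m = 12
a(L, g) = √(9 - L) (a(L, g) = √(-3 + (L*(-1) + 12)) = √(-3 + (-L + 12)) = √(-3 + (12 - L)) = √(9 - L))
j(b, o) = -9/2 + o/2 (j(b, o) = -(9/2 - o/2) = -(9 - o)/2 = -9/2 + o/2)
(4 + 5*4)*j(-8, Q(-2)) = (4 + 5*4)*(-9/2 + (½)*(-2)²) = (4 + 20)*(-9/2 + (½)*4) = 24*(-9/2 + 2) = 24*(-5/2) = -60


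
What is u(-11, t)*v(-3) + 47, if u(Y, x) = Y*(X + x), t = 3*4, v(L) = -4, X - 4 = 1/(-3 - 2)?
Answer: 3711/5 ≈ 742.20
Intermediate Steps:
X = 19/5 (X = 4 + 1/(-3 - 2) = 4 + 1/(-5) = 4 - ⅕ = 19/5 ≈ 3.8000)
t = 12
u(Y, x) = Y*(19/5 + x)
u(-11, t)*v(-3) + 47 = ((⅕)*(-11)*(19 + 5*12))*(-4) + 47 = ((⅕)*(-11)*(19 + 60))*(-4) + 47 = ((⅕)*(-11)*79)*(-4) + 47 = -869/5*(-4) + 47 = 3476/5 + 47 = 3711/5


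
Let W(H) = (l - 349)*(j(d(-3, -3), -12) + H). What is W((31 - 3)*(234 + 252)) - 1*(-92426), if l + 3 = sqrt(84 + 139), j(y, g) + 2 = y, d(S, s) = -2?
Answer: -4696182 + 13604*sqrt(223) ≈ -4.4930e+6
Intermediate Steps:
j(y, g) = -2 + y
l = -3 + sqrt(223) (l = -3 + sqrt(84 + 139) = -3 + sqrt(223) ≈ 11.933)
W(H) = (-352 + sqrt(223))*(-4 + H) (W(H) = ((-3 + sqrt(223)) - 349)*((-2 - 2) + H) = (-352 + sqrt(223))*(-4 + H))
W((31 - 3)*(234 + 252)) - 1*(-92426) = (1408 - 352*(31 - 3)*(234 + 252) - 4*sqrt(223) + ((31 - 3)*(234 + 252))*sqrt(223)) - 1*(-92426) = (1408 - 9856*486 - 4*sqrt(223) + (28*486)*sqrt(223)) + 92426 = (1408 - 352*13608 - 4*sqrt(223) + 13608*sqrt(223)) + 92426 = (1408 - 4790016 - 4*sqrt(223) + 13608*sqrt(223)) + 92426 = (-4788608 + 13604*sqrt(223)) + 92426 = -4696182 + 13604*sqrt(223)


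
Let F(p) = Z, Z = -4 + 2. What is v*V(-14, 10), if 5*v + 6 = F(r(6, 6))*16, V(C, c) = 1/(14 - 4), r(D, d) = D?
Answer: -19/25 ≈ -0.76000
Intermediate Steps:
Z = -2
V(C, c) = 1/10
F(p) = -2
v = -38/5 (v = -6/5 + (-2*16)/5 = -6/5 + (1/5)*(-32) = -6/5 - 32/5 = -38/5 ≈ -7.6000)
v*V(-14, 10) = -38/5*1/10 = -19/25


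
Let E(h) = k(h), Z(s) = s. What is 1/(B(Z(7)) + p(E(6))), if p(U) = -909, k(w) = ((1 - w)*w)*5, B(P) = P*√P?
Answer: -909/825938 - 7*√7/825938 ≈ -0.0011230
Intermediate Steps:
B(P) = P^(3/2)
k(w) = 5*w*(1 - w) (k(w) = (w*(1 - w))*5 = 5*w*(1 - w))
E(h) = 5*h*(1 - h)
1/(B(Z(7)) + p(E(6))) = 1/(7^(3/2) - 909) = 1/(7*√7 - 909) = 1/(-909 + 7*√7)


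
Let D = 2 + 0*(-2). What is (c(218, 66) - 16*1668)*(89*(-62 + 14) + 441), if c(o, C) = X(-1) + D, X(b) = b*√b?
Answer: 102234066 + 3831*I ≈ 1.0223e+8 + 3831.0*I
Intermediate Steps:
D = 2 (D = 2 + 0 = 2)
X(b) = b^(3/2)
c(o, C) = 2 - I (c(o, C) = (-1)^(3/2) + 2 = -I + 2 = 2 - I)
(c(218, 66) - 16*1668)*(89*(-62 + 14) + 441) = ((2 - I) - 16*1668)*(89*(-62 + 14) + 441) = ((2 - I) - 26688)*(89*(-48) + 441) = (-26686 - I)*(-4272 + 441) = (-26686 - I)*(-3831) = 102234066 + 3831*I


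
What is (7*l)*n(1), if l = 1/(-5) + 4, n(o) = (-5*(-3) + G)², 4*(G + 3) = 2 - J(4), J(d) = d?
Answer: 70357/20 ≈ 3517.9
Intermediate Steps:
G = -7/2 (G = -3 + (2 - 1*4)/4 = -3 + (2 - 4)/4 = -3 + (¼)*(-2) = -3 - ½ = -7/2 ≈ -3.5000)
n(o) = 529/4 (n(o) = (-5*(-3) - 7/2)² = (15 - 7/2)² = (23/2)² = 529/4)
l = 19/5 (l = -⅕ + 4 = 19/5 ≈ 3.8000)
(7*l)*n(1) = (7*(19/5))*(529/4) = (133/5)*(529/4) = 70357/20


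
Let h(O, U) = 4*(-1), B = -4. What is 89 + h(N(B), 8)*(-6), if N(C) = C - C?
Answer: 113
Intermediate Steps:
N(C) = 0
h(O, U) = -4
89 + h(N(B), 8)*(-6) = 89 - 4*(-6) = 89 + 24 = 113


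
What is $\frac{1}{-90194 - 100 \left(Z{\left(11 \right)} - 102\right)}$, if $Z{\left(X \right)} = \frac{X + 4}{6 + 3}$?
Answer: $- \frac{3}{240482} \approx -1.2475 \cdot 10^{-5}$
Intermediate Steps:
$Z{\left(X \right)} = \frac{4}{9} + \frac{X}{9}$ ($Z{\left(X \right)} = \frac{4 + X}{9} = \left(4 + X\right) \frac{1}{9} = \frac{4}{9} + \frac{X}{9}$)
$\frac{1}{-90194 - 100 \left(Z{\left(11 \right)} - 102\right)} = \frac{1}{-90194 - 100 \left(\left(\frac{4}{9} + \frac{1}{9} \cdot 11\right) - 102\right)} = \frac{1}{-90194 - 100 \left(\left(\frac{4}{9} + \frac{11}{9}\right) - 102\right)} = \frac{1}{-90194 - 100 \left(\frac{5}{3} - 102\right)} = \frac{1}{-90194 - - \frac{30100}{3}} = \frac{1}{-90194 + \frac{30100}{3}} = \frac{1}{- \frac{240482}{3}} = - \frac{3}{240482}$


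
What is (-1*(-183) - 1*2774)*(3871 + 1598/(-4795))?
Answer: -48088563577/4795 ≈ -1.0029e+7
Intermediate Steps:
(-1*(-183) - 1*2774)*(3871 + 1598/(-4795)) = (183 - 2774)*(3871 + 1598*(-1/4795)) = -2591*(3871 - 1598/4795) = -2591*18559847/4795 = -48088563577/4795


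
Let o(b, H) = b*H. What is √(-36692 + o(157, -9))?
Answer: I*√38105 ≈ 195.21*I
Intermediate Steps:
o(b, H) = H*b
√(-36692 + o(157, -9)) = √(-36692 - 9*157) = √(-36692 - 1413) = √(-38105) = I*√38105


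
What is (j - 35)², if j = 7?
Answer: 784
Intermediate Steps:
(j - 35)² = (7 - 35)² = (-28)² = 784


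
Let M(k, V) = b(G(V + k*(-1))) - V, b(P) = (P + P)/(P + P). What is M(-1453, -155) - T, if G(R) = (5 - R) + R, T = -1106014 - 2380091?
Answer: 3486261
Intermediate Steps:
T = -3486105
G(R) = 5
b(P) = 1 (b(P) = (2*P)/((2*P)) = (2*P)*(1/(2*P)) = 1)
M(k, V) = 1 - V
M(-1453, -155) - T = (1 - 1*(-155)) - 1*(-3486105) = (1 + 155) + 3486105 = 156 + 3486105 = 3486261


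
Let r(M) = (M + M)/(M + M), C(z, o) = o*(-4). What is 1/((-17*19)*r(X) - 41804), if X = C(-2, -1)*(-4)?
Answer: -1/42127 ≈ -2.3738e-5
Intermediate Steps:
C(z, o) = -4*o
X = -16 (X = -4*(-1)*(-4) = 4*(-4) = -16)
r(M) = 1 (r(M) = (2*M)/((2*M)) = (2*M)*(1/(2*M)) = 1)
1/((-17*19)*r(X) - 41804) = 1/(-17*19*1 - 41804) = 1/(-323*1 - 41804) = 1/(-323 - 41804) = 1/(-42127) = -1/42127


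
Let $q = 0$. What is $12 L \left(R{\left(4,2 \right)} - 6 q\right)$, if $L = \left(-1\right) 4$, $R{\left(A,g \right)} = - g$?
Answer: $96$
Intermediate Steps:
$L = -4$
$12 L \left(R{\left(4,2 \right)} - 6 q\right) = 12 \left(-4\right) \left(\left(-1\right) 2 - 6 \cdot 0\right) = - 48 \left(-2 - 0\right) = - 48 \left(-2 + 0\right) = \left(-48\right) \left(-2\right) = 96$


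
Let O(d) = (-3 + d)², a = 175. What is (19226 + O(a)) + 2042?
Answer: 50852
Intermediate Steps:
(19226 + O(a)) + 2042 = (19226 + (-3 + 175)²) + 2042 = (19226 + 172²) + 2042 = (19226 + 29584) + 2042 = 48810 + 2042 = 50852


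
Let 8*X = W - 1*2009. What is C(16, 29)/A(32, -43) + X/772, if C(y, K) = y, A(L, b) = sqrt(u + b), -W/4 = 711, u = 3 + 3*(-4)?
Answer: -4853/6176 - 8*I*sqrt(13)/13 ≈ -0.78578 - 2.2188*I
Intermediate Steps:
u = -9 (u = 3 - 12 = -9)
W = -2844 (W = -4*711 = -2844)
A(L, b) = sqrt(-9 + b)
X = -4853/8 (X = (-2844 - 1*2009)/8 = (-2844 - 2009)/8 = (1/8)*(-4853) = -4853/8 ≈ -606.63)
C(16, 29)/A(32, -43) + X/772 = 16/(sqrt(-9 - 43)) - 4853/8/772 = 16/(sqrt(-52)) - 4853/8*1/772 = 16/((2*I*sqrt(13))) - 4853/6176 = 16*(-I*sqrt(13)/26) - 4853/6176 = -8*I*sqrt(13)/13 - 4853/6176 = -4853/6176 - 8*I*sqrt(13)/13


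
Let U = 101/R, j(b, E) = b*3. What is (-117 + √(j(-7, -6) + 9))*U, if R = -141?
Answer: 3939/47 - 202*I*√3/141 ≈ 83.808 - 2.4814*I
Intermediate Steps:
j(b, E) = 3*b
U = -101/141 (U = 101/(-141) = 101*(-1/141) = -101/141 ≈ -0.71631)
(-117 + √(j(-7, -6) + 9))*U = (-117 + √(3*(-7) + 9))*(-101/141) = (-117 + √(-21 + 9))*(-101/141) = (-117 + √(-12))*(-101/141) = (-117 + 2*I*√3)*(-101/141) = 3939/47 - 202*I*√3/141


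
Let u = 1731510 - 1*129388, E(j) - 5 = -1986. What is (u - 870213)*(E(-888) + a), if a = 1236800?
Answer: 903775139471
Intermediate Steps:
E(j) = -1981 (E(j) = 5 - 1986 = -1981)
u = 1602122 (u = 1731510 - 129388 = 1602122)
(u - 870213)*(E(-888) + a) = (1602122 - 870213)*(-1981 + 1236800) = 731909*1234819 = 903775139471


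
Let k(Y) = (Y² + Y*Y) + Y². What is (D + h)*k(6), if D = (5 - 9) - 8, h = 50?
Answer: 4104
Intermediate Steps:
k(Y) = 3*Y² (k(Y) = (Y² + Y²) + Y² = 2*Y² + Y² = 3*Y²)
D = -12 (D = -4 - 8 = -12)
(D + h)*k(6) = (-12 + 50)*(3*6²) = 38*(3*36) = 38*108 = 4104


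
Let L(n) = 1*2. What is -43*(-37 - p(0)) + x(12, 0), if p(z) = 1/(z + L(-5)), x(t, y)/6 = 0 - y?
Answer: 3225/2 ≈ 1612.5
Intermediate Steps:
L(n) = 2
x(t, y) = -6*y (x(t, y) = 6*(0 - y) = 6*(-y) = -6*y)
p(z) = 1/(2 + z) (p(z) = 1/(z + 2) = 1/(2 + z))
-43*(-37 - p(0)) + x(12, 0) = -43*(-37 - 1/(2 + 0)) - 6*0 = -43*(-37 - 1/2) + 0 = -43*(-37 - 1*½) + 0 = -43*(-37 - ½) + 0 = -43*(-75/2) + 0 = 3225/2 + 0 = 3225/2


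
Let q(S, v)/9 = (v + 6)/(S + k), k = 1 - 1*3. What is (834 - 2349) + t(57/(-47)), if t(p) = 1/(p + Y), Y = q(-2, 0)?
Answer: -2095339/1383 ≈ -1515.1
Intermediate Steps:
k = -2 (k = 1 - 3 = -2)
q(S, v) = 9*(6 + v)/(-2 + S) (q(S, v) = 9*((v + 6)/(S - 2)) = 9*((6 + v)/(-2 + S)) = 9*(6 + v)/(-2 + S))
Y = -27/2 (Y = 9*(6 + 0)/(-2 - 2) = 9*6/(-4) = 9*(-¼)*6 = -27/2 ≈ -13.500)
t(p) = 1/(-27/2 + p) (t(p) = 1/(p - 27/2) = 1/(-27/2 + p))
(834 - 2349) + t(57/(-47)) = (834 - 2349) + 2/(-27 + 2*(57/(-47))) = -1515 + 2/(-27 + 2*(57*(-1/47))) = -1515 + 2/(-27 + 2*(-57/47)) = -1515 + 2/(-27 - 114/47) = -1515 + 2/(-1383/47) = -1515 + 2*(-47/1383) = -1515 - 94/1383 = -2095339/1383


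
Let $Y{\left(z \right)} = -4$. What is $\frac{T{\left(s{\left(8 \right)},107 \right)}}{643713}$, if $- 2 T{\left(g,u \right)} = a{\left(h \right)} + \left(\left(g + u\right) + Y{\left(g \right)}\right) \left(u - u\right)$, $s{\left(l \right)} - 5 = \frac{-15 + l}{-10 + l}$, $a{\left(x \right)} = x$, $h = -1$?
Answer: $\frac{1}{1287426} \approx 7.7674 \cdot 10^{-7}$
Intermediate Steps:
$s{\left(l \right)} = 5 + \frac{-15 + l}{-10 + l}$
$T{\left(g,u \right)} = \frac{1}{2}$ ($T{\left(g,u \right)} = - \frac{-1 + \left(\left(g + u\right) - 4\right) \left(u - u\right)}{2} = - \frac{-1 + \left(-4 + g + u\right) 0}{2} = - \frac{-1 + 0}{2} = \left(- \frac{1}{2}\right) \left(-1\right) = \frac{1}{2}$)
$\frac{T{\left(s{\left(8 \right)},107 \right)}}{643713} = \frac{1}{2 \cdot 643713} = \frac{1}{2} \cdot \frac{1}{643713} = \frac{1}{1287426}$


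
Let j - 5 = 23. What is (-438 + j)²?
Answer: 168100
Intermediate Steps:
j = 28 (j = 5 + 23 = 28)
(-438 + j)² = (-438 + 28)² = (-410)² = 168100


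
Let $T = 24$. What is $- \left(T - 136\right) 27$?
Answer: $3024$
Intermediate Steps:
$- \left(T - 136\right) 27 = - \left(24 - 136\right) 27 = - \left(-112\right) 27 = \left(-1\right) \left(-3024\right) = 3024$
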